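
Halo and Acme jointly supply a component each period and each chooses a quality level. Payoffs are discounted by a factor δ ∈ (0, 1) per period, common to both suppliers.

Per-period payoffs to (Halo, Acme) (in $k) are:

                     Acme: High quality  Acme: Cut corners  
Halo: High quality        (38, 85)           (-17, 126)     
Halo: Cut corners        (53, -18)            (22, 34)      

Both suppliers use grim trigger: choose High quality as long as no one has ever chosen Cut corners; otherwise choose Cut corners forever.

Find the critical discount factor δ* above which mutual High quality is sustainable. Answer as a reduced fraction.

15/31

For Halo: deviation gain 53−38 = 15, per-period punishment loss 38−22 = 16. IC gives δ ≥ 15/31.
For Acme: gain 41, loss 51 per period, so δ ≥ 41/92.
The tighter constraint is Halo's, so cooperation needs δ ≥ 15/31.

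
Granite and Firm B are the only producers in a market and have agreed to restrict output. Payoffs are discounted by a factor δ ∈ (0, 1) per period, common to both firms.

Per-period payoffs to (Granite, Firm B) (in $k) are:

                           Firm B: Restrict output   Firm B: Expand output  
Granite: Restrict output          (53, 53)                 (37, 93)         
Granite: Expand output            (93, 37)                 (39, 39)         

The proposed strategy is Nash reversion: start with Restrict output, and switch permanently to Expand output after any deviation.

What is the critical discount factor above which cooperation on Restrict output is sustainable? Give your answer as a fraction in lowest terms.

53/(1−δ) ≥ 93 + 39δ/(1−δ)
53 ≥ 93 − 54δ
δ ≥ 40/54 = 20/27.

20/27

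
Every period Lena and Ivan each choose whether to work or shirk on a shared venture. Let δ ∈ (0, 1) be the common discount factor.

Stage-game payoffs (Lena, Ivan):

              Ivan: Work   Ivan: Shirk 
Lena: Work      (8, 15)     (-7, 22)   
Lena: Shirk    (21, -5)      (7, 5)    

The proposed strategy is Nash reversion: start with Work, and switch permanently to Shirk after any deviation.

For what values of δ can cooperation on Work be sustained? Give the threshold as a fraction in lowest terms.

Lena's threshold: (21−8)/(21−7) = 13/14.
Ivan's threshold: (22−15)/(22−5) = 7/17.
13/14 > 7/17, so Lena binds and δ* = 13/14.

13/14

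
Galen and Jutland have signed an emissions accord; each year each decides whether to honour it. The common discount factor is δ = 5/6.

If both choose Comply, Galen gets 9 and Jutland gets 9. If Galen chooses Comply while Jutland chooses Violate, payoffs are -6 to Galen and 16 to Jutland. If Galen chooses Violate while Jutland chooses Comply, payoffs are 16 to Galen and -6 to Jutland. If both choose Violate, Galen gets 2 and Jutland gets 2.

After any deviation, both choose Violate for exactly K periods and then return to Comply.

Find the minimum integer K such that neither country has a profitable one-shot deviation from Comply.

2

Need Σ_{k=1}^{K} δ^k ≥ (16−9)/(9−2) = 1.0000 at δ = 5/6.
At K = 1 the sum is 0.8333 < 1.0000; at K = 2 it is 1.5278 ≥ 1.0000.
So the minimum punishment length is K = 2.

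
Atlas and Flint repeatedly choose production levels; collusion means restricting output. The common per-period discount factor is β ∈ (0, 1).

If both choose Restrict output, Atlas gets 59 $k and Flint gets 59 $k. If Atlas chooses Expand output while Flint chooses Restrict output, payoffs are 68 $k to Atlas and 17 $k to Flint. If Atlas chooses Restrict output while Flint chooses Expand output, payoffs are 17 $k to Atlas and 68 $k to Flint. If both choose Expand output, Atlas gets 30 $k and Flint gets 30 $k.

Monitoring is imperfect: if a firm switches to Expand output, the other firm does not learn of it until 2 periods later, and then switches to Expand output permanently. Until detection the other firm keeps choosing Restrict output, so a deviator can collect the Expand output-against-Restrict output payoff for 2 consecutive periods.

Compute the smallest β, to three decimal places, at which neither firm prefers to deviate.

0.487

Deviating for the 2 undetected periods gains 68−59 = 9 per period over cooperation, then loses 59−30 = 29 per period forever once punishment starts.
Gain: 9(1 + β + … + β^1); loss: 29·β^2/(1−β).
No profitable deviation ⇔ 9(1−β^2) ≤ 29·β^2, i.e. β^2 ≥ 9/(9+29) = 9/38.
Hence β ≥ (9/38)^(1/2) ≈ 0.487.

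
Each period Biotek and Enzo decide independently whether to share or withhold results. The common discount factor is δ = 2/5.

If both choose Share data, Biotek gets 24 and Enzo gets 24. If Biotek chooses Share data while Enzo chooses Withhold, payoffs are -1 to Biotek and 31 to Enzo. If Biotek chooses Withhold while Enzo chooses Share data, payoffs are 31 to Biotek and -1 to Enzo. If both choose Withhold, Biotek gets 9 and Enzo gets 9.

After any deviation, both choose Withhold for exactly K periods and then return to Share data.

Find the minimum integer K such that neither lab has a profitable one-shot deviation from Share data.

2

No profitable deviation requires (24−9)(δ+…+δ^K) ≥ 31−24, i.e. δ+…+δ^K ≥ 7/15 ≈ 0.4667.
With δ = 2/5, the partial sums are K=1: 0.4000, K=2: 0.5600.
K = 2 is the first length at which the sum reaches 0.4667.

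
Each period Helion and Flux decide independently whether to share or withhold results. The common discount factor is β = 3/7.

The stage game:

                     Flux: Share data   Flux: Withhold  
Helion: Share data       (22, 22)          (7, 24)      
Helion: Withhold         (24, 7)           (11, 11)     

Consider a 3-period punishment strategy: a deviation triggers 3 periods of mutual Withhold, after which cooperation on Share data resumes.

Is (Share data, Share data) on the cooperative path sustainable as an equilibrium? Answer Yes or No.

IC: β+…+β^3 ≥ (24−22)/(22−11) = 2/11.
At β = 3/7: partial sum = 0.6910 ≥ 0.1818. Cooperation sustainable.

Yes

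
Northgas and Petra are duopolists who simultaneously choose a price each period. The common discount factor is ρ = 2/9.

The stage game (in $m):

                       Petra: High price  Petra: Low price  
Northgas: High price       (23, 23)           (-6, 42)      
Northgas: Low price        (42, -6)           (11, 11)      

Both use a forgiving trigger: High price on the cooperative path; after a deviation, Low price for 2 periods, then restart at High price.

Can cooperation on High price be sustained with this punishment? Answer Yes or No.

IC: ρ+…+ρ^2 ≥ (42−23)/(23−11) = 19/12.
At ρ = 2/9: partial sum = 0.2716 < 1.5833. Cooperation not sustainable.

No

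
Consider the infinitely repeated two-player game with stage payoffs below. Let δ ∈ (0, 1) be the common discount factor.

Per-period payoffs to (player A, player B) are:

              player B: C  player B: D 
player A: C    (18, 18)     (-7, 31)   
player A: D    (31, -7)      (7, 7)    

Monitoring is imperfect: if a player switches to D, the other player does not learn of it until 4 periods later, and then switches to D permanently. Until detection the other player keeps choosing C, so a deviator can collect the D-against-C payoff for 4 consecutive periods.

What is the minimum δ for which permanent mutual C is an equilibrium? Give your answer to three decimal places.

The best deviation is to choose D for all 4 undetected periods, earning 31 each, then 7 forever once detected.
Deviation value: 31(1−δ^4)/(1−δ) + 7δ^4/(1−δ); cooperation value: 18/(1−δ).
IC: 18 ≥ 31(1−δ^4) + 7δ^4 = 31 − 24δ^4.
So δ^4 ≥ 13/24, giving δ ≥ (13/24)^(1/4) ≈ 0.858.

0.858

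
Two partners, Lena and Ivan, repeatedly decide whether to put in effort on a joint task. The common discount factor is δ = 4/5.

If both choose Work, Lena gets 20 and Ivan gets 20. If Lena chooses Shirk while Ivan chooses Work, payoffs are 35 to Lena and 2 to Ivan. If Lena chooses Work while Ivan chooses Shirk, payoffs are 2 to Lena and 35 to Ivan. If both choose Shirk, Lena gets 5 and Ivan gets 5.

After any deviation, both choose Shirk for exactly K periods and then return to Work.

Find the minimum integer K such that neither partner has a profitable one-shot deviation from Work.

No profitable deviation requires (20−5)(δ+…+δ^K) ≥ 35−20, i.e. δ+…+δ^K ≥ 1 ≈ 1.0000.
With δ = 4/5, the partial sums are K=1: 0.8000, K=2: 1.4400.
K = 2 is the first length at which the sum reaches 1.0000.

2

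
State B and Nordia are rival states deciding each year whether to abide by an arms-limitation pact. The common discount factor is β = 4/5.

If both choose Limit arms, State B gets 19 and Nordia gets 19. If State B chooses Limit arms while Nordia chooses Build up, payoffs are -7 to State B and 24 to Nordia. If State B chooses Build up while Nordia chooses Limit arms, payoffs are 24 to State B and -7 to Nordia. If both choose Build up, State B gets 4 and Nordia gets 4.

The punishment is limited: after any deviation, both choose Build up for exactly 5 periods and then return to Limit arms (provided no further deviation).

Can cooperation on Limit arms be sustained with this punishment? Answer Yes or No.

Yes

A one-shot deviation gives 24 now, then 4 for 5 periods, then back to 19.
Gain from deviating: (24−19) today; loss: (19−4) in each of the next 5 periods.
No-deviation condition: (19−4)(β+…+β^5) ≥ 24−19, i.e. β+…+β^5 ≥ 1/3.
At β = 4/5: β+…+β^5 = 2.6893 ≥ 0.3333.
So cooperation is sustainable.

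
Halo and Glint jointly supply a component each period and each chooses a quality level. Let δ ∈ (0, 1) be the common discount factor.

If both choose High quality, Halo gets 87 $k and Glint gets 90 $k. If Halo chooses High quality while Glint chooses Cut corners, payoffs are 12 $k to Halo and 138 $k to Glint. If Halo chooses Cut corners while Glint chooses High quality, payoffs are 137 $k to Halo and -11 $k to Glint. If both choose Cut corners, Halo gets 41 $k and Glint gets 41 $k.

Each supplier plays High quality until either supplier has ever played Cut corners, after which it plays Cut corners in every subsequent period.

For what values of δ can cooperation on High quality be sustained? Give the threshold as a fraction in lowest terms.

25/48

Halo's threshold: (137−87)/(137−41) = 25/48.
Glint's threshold: (138−90)/(138−41) = 48/97.
25/48 > 48/97, so Halo binds and δ* = 25/48.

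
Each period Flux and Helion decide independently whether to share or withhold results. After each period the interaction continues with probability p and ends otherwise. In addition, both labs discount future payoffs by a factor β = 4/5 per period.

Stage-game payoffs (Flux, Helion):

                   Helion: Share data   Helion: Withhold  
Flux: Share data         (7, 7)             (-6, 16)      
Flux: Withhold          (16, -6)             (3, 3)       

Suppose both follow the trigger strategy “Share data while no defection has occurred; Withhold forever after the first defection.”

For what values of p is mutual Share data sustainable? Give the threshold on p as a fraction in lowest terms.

45/52

With continuation probability p and discount β, the effective per-period discount factor is βp.
Grim-trigger IC: βp ≥ (16−7)/(16−3) = 9/13.
So p ≥ (9/13)/(4/5) = 45/52.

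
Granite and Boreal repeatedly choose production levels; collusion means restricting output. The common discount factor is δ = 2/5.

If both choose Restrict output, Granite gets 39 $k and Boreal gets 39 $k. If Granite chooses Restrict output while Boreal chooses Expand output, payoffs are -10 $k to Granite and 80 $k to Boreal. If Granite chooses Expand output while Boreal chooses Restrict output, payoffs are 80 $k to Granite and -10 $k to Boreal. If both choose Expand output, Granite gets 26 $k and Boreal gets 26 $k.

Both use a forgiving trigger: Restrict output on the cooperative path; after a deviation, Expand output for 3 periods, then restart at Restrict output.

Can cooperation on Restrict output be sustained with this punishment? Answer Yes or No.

No

IC: δ+…+δ^3 ≥ (80−39)/(39−26) = 41/13.
At δ = 2/5: partial sum = 0.6240 < 3.1538. Cooperation not sustainable.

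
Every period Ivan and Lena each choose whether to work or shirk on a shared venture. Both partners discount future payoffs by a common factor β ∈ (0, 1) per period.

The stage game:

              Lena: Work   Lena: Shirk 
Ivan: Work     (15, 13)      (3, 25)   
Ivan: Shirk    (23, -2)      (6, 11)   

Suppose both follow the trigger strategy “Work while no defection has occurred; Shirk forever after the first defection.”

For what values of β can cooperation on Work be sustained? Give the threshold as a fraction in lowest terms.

Ivan's threshold: (23−15)/(23−6) = 8/17.
Lena's threshold: (25−13)/(25−11) = 6/7.
8/17 < 6/7, so Lena binds and β* = 6/7.

6/7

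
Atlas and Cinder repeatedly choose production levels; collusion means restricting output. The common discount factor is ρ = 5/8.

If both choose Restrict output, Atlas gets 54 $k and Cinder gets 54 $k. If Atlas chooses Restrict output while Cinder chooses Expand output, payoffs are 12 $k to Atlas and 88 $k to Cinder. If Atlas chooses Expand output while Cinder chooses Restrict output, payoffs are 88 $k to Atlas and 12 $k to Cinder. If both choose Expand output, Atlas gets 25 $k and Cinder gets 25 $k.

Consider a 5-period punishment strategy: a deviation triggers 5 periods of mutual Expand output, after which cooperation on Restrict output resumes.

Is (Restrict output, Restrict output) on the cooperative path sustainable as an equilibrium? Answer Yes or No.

IC: ρ+…+ρ^5 ≥ (88−54)/(54−25) = 34/29.
At ρ = 5/8: partial sum = 1.5077 ≥ 1.1724. Cooperation sustainable.

Yes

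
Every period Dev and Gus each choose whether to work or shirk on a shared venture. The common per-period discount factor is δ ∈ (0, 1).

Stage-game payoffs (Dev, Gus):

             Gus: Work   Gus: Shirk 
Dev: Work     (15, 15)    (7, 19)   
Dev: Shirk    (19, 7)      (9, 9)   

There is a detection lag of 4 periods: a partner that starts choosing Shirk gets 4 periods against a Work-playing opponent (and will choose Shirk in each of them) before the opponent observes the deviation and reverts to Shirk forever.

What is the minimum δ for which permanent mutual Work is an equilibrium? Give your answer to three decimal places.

The best deviation is to choose Shirk for all 4 undetected periods, earning 19 each, then 9 forever once detected.
Deviation value: 19(1−δ^4)/(1−δ) + 9δ^4/(1−δ); cooperation value: 15/(1−δ).
IC: 15 ≥ 19(1−δ^4) + 9δ^4 = 19 − 10δ^4.
So δ^4 ≥ 4/10 = 2/5, giving δ ≥ (2/5)^(1/4) ≈ 0.795.

0.795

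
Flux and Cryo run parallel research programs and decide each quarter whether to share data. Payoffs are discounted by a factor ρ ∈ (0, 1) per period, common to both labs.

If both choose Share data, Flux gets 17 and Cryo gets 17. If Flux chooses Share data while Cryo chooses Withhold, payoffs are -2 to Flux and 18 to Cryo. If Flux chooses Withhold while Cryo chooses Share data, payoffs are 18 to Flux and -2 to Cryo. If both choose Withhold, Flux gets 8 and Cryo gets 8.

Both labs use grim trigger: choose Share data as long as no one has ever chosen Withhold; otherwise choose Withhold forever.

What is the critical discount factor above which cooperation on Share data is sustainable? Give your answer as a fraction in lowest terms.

1/10

Under grim trigger the critical discount factor is (T−C)/(T−P) with T = 18, C = 17, P = 8.
ρ* = (18−17)/(18−8) = 1/10.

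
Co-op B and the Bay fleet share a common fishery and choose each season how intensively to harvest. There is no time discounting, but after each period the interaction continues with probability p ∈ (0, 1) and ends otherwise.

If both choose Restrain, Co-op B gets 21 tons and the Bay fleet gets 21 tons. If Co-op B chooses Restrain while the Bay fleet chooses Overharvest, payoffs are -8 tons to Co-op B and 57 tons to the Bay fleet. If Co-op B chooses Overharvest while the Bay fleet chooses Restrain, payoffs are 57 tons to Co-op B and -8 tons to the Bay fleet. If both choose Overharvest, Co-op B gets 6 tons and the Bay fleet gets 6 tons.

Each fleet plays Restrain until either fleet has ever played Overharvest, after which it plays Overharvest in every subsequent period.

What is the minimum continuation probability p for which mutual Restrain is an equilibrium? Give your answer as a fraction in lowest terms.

With no time discounting, the continuation probability p plays the role of the discount factor.
Grim-trigger IC: 21/(1−p) ≥ 57 + 6p/(1−p) ⇒ p ≥ (57−21)/(57−6) = 12/17.

12/17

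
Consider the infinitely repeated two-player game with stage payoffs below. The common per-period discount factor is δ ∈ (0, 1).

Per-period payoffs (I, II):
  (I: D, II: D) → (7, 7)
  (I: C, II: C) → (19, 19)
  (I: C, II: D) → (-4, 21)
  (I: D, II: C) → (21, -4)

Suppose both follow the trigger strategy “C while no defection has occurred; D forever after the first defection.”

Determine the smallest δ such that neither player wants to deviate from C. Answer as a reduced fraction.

1/7

Under grim trigger the critical discount factor is (T−C)/(T−P) with T = 21, C = 19, P = 7.
δ* = (21−19)/(21−7) = 2/14 = 1/7.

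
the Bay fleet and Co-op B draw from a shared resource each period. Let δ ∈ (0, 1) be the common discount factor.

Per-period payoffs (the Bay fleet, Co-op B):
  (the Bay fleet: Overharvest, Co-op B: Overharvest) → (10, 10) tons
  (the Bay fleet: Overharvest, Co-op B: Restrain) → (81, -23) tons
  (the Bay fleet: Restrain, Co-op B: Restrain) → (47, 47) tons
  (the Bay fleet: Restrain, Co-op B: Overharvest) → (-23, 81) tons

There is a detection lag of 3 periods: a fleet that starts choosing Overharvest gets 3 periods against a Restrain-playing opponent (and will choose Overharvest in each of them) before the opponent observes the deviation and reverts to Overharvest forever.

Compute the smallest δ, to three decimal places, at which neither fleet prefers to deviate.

0.782

The best deviation is to choose Overharvest for all 3 undetected periods, earning 81 each, then 10 forever once detected.
Deviation value: 81(1−δ^3)/(1−δ) + 10δ^3/(1−δ); cooperation value: 47/(1−δ).
IC: 47 ≥ 81(1−δ^3) + 10δ^3 = 81 − 71δ^3.
So δ^3 ≥ 34/71, giving δ ≥ (34/71)^(1/3) ≈ 0.782.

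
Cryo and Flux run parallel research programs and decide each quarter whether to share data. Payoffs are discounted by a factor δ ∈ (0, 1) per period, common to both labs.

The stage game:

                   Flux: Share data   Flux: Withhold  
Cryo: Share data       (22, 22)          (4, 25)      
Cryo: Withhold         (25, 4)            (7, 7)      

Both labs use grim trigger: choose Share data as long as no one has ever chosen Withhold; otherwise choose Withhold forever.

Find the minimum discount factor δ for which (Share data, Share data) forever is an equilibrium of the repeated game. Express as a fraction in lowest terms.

Under grim trigger the critical discount factor is (T−C)/(T−P) with T = 25, C = 22, P = 7.
δ* = (25−22)/(25−7) = 3/18 = 1/6.

1/6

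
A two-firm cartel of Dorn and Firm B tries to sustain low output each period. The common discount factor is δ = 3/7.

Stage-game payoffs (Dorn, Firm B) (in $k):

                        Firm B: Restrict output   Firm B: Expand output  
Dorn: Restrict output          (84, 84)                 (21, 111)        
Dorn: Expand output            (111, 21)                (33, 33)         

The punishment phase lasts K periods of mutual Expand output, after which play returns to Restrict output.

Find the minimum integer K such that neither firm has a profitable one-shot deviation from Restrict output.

2

Need Σ_{k=1}^{K} δ^k ≥ (111−84)/(84−33) = 0.5294 at δ = 3/7.
At K = 1 the sum is 0.4286 < 0.5294; at K = 2 it is 0.6122 ≥ 0.5294.
So the minimum punishment length is K = 2.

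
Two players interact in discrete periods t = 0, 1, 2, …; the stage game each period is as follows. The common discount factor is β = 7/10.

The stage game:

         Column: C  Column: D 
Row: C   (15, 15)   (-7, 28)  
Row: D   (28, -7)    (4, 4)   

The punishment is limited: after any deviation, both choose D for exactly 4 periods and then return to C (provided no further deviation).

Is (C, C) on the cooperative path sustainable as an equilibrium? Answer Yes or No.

Comparing payoff streams over the 5 periods until play realigns: cooperate → 15(1+β+…+β^4); deviate → 28 + 4(β+…+β^4).
Cooperation is sustained iff (15−4)(β+…+β^4) ≥ 28−15.
β+…+β^4 = 7/10·(1−(7/10)^4)/(1−7/10) = 1.7731, and (28−15)/(15−4) = 1.1818.
1.7731 ≥ 1.1818, so cooperation is sustainable.

Yes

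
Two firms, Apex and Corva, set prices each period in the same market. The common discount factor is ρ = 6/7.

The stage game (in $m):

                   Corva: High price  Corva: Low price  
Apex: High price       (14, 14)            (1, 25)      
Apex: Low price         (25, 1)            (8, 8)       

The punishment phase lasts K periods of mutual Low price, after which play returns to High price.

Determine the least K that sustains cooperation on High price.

IC: ρ(1−ρ^K)/(1−ρ) ≥ (25−14)/(14−8) = 11/6.
With ρ = 6/7: need 1 − ρ^K ≥ 11/6·(1−6/7)/(6/7), i.e. ρ^K ≤ 0.6944.
Since (6/7)^2 = 0.7347 and (6/7)^3 = 0.6297, the smallest such K is 3.

3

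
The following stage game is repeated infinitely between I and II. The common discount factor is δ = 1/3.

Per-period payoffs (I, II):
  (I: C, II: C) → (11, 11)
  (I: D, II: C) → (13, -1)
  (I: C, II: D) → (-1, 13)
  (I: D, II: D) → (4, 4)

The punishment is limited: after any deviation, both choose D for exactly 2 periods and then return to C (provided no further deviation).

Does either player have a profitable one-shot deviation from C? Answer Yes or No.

No

A one-shot deviation gives 13 now, then 4 for 2 periods, then back to 11.
Gain from deviating: (13−11) today; loss: (11−4) in each of the next 2 periods.
No-deviation condition: (11−4)(δ+…+δ^2) ≥ 13−11, i.e. δ+…+δ^2 ≥ 2/7.
At δ = 1/3: δ+…+δ^2 = 0.4444 ≥ 0.2857.
So cooperation is sustainable.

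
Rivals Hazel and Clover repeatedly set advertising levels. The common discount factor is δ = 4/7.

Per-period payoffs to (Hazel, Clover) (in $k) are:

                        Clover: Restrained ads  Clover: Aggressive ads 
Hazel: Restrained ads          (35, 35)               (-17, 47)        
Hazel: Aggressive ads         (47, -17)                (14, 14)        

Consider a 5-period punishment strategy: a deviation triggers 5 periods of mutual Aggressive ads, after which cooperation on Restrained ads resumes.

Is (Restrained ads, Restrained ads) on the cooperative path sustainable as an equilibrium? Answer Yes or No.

Comparing payoff streams over the 6 periods until play realigns: cooperate → 35(1+δ+…+δ^5); deviate → 47 + 14(δ+…+δ^5).
Cooperation is sustained iff (35−14)(δ+…+δ^5) ≥ 47−35.
δ+…+δ^5 = 4/7·(1−(4/7)^5)/(1−4/7) = 1.2521, and (47−35)/(35−14) = 0.5714.
1.2521 ≥ 0.5714, so cooperation is sustainable.

Yes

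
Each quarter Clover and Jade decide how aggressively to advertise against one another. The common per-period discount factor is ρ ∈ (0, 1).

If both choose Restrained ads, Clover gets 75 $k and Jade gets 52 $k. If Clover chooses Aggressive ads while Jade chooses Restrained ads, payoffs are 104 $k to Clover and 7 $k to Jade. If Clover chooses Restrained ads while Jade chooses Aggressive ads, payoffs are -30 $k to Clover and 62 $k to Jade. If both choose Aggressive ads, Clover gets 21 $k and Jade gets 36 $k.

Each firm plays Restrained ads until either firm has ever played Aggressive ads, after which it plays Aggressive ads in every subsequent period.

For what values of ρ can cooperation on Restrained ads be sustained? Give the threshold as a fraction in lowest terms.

Clover: cooperation gives 75 each period; deviation gives 104 once then 21 forever.
  75/(1−ρ) ≥ 104 + 21ρ/(1−ρ) ⇒ ρ ≥ 29/83.
Jade: cooperation gives 52 each period; deviation gives 62 once then 36 forever.
  ρ ≥ 10/26 = 5/13.
Both must hold, so the binding constraint is Jade's: ρ ≥ 5/13.

5/13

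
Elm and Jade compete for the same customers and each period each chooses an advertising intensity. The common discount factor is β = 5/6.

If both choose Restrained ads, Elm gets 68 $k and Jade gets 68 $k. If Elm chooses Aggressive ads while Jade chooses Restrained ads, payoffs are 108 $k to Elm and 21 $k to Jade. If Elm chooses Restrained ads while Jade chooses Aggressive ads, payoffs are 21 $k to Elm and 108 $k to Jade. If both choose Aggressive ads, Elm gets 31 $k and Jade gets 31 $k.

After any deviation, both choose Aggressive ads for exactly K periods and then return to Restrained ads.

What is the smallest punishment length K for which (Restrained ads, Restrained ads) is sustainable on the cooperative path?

No profitable deviation requires (68−31)(β+…+β^K) ≥ 108−68, i.e. β+…+β^K ≥ 40/37 ≈ 1.0811.
With β = 5/6, the partial sums are K=1: 0.8333, K=2: 1.5278.
K = 2 is the first length at which the sum reaches 1.0811.

2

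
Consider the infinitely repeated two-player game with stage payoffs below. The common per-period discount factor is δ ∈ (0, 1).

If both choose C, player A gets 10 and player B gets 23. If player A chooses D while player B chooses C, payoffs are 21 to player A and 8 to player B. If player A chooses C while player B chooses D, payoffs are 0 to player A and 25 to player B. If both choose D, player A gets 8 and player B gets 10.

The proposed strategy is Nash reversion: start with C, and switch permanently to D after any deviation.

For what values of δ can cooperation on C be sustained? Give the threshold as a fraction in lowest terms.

11/13

player A's threshold: (21−10)/(21−8) = 11/13.
player B's threshold: (25−23)/(25−10) = 2/15.
11/13 > 2/15, so player A binds and δ* = 11/13.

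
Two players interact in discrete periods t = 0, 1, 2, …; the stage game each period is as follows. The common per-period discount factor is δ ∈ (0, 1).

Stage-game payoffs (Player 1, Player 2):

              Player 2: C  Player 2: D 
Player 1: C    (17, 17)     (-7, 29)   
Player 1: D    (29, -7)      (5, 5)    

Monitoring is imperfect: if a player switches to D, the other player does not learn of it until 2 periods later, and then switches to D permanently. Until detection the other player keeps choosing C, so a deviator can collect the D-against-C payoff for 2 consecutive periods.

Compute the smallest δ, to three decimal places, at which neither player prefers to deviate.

The best deviation is to choose D for all 2 undetected periods, earning 29 each, then 5 forever once detected.
Deviation value: 29(1−δ^2)/(1−δ) + 5δ^2/(1−δ); cooperation value: 17/(1−δ).
IC: 17 ≥ 29(1−δ^2) + 5δ^2 = 29 − 24δ^2.
So δ^2 ≥ 12/24 = 1/2, giving δ ≥ (1/2)^(1/2) ≈ 0.707.

0.707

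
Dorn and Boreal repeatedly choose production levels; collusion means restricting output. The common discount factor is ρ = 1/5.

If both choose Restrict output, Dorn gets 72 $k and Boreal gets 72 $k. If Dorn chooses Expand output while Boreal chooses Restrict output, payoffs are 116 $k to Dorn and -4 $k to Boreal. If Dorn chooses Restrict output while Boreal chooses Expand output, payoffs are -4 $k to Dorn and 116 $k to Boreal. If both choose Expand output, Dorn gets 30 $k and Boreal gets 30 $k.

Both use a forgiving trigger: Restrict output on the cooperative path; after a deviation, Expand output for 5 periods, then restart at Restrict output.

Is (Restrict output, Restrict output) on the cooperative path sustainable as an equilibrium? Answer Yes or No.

IC: ρ+…+ρ^5 ≥ (116−72)/(72−30) = 22/21.
At ρ = 1/5: partial sum = 0.2499 < 1.0476. Cooperation not sustainable.

No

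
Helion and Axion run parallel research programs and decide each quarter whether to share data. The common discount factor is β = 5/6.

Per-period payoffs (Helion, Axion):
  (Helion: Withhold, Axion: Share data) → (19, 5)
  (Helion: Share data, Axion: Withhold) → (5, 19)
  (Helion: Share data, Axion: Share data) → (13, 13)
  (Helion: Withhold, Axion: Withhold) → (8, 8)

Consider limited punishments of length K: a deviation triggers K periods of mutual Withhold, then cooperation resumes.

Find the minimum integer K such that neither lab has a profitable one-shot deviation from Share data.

Need Σ_{k=1}^{K} β^k ≥ (19−13)/(13−8) = 1.2000 at β = 5/6.
At K = 1 the sum is 0.8333 < 1.2000; at K = 2 it is 1.5278 ≥ 1.2000.
So the minimum punishment length is K = 2.

2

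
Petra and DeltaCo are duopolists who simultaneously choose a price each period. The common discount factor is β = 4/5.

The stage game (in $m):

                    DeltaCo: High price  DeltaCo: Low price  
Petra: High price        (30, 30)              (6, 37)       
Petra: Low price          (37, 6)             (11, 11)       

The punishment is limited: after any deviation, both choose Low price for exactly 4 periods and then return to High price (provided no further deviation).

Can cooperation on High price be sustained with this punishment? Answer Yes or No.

Yes

IC: β+…+β^4 ≥ (37−30)/(30−11) = 7/19.
At β = 4/5: partial sum = 2.3616 ≥ 0.3684. Cooperation sustainable.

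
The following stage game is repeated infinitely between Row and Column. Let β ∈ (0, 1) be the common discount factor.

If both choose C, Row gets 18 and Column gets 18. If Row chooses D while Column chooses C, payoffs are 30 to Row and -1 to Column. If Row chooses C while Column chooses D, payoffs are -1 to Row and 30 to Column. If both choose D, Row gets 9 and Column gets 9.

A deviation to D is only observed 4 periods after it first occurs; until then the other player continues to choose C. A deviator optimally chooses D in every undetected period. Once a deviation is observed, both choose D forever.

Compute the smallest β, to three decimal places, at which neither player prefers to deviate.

0.869

Deviating for the 4 undetected periods gains 30−18 = 12 per period over cooperation, then loses 18−9 = 9 per period forever once punishment starts.
Gain: 12(1 + β + … + β^3); loss: 9·β^4/(1−β).
No profitable deviation ⇔ 12(1−β^4) ≤ 9·β^4, i.e. β^4 ≥ 12/(12+9) = 4/7.
Hence β ≥ (4/7)^(1/4) ≈ 0.869.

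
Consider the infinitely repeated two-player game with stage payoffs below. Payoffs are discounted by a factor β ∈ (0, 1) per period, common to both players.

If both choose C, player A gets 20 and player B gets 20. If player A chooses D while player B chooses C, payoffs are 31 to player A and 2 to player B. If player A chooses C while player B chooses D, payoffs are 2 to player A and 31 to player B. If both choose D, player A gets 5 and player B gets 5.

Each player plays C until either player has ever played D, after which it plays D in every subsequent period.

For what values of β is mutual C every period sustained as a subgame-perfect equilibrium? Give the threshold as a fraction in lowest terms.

11/26

Under grim trigger the critical discount factor is (T−C)/(T−P) with T = 31, C = 20, P = 5.
β* = (31−20)/(31−5) = 11/26.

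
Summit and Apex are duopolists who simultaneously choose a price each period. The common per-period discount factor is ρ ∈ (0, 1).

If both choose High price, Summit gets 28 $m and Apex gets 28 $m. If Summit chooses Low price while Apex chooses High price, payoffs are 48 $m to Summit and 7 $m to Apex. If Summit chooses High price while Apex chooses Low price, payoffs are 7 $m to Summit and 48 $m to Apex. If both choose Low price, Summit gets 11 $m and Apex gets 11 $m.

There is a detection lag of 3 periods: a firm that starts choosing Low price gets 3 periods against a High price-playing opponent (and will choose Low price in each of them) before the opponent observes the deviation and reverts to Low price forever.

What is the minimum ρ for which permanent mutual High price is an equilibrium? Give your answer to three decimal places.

0.815

A deviator earns 48 for 3 periods, then 11 forever; cooperating earns 28 forever. Multiplying the IC by (1−ρ):
28 ≥ 48(1−ρ^3) + 11ρ^3, so 37·ρ^3 ≥ 20 and ρ^3 ≥ 20/37.
ρ ≥ (20/37)^(1/3) ≈ 0.815.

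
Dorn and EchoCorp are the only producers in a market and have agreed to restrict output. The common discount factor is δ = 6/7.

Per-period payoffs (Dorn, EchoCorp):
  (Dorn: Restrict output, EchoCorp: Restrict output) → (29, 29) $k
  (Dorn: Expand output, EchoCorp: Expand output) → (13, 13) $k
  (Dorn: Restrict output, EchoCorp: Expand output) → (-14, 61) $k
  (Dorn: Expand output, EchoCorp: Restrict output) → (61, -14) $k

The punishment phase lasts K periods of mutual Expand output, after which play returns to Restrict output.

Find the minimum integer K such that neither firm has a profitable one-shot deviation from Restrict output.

IC: δ(1−δ^K)/(1−δ) ≥ (61−29)/(29−13) = 2.
With δ = 6/7: need 1 − δ^K ≥ 2·(1−6/7)/(6/7), i.e. δ^K ≤ 0.6667.
Since (6/7)^2 = 0.7347 and (6/7)^3 = 0.6297, the smallest such K is 3.

3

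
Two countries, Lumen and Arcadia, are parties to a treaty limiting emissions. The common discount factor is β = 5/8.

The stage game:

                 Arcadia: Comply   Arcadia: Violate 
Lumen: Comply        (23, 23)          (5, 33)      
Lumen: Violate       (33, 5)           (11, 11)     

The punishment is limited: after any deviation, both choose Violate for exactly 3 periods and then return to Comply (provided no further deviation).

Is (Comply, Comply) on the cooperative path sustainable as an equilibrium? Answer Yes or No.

Yes

IC: β+…+β^3 ≥ (33−23)/(23−11) = 5/6.
At β = 5/8: partial sum = 1.2598 ≥ 0.8333. Cooperation sustainable.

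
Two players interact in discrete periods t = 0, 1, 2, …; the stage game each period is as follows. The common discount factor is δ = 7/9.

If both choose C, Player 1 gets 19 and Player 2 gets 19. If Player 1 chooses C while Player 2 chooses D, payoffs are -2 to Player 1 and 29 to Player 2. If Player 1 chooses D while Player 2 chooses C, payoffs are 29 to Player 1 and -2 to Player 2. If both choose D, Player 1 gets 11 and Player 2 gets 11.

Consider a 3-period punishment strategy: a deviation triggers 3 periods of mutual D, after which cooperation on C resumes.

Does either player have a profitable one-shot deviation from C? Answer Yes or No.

No

IC: δ+…+δ^3 ≥ (29−19)/(19−11) = 5/4.
At δ = 7/9: partial sum = 1.8532 ≥ 1.2500. Cooperation sustainable.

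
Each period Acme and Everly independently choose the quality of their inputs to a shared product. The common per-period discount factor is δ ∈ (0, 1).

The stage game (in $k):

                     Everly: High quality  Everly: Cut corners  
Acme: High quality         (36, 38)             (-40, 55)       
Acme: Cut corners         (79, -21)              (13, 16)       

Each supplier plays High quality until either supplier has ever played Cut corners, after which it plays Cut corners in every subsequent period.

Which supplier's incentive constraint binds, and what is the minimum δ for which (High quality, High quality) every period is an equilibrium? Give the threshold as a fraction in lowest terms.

Acme's threshold: (79−36)/(79−13) = 43/66.
Everly's threshold: (55−38)/(55−16) = 17/39.
43/66 > 17/39, so Acme binds and δ* = 43/66.

Acme; δ ≥ 43/66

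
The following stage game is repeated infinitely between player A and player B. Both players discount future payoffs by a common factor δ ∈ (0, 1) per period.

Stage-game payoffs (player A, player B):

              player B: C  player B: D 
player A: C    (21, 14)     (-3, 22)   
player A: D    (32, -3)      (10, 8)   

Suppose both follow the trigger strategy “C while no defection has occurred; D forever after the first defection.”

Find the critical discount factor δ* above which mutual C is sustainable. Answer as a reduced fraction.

player A: cooperation gives 21 each period; deviation gives 32 once then 10 forever.
  21/(1−δ) ≥ 32 + 10δ/(1−δ) ⇒ δ ≥ 11/22 = 1/2.
player B: cooperation gives 14 each period; deviation gives 22 once then 8 forever.
  δ ≥ 8/14 = 4/7.
Both must hold, so the binding constraint is player B's: δ ≥ 4/7.

4/7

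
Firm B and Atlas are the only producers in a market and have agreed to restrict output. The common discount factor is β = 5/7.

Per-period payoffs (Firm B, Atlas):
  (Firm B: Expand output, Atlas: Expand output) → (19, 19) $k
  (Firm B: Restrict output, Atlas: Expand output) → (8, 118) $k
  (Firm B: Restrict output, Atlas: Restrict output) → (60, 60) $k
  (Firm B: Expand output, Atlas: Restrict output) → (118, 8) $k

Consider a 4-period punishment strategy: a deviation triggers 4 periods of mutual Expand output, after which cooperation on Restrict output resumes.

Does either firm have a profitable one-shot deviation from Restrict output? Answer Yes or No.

IC: β+…+β^4 ≥ (118−60)/(60−19) = 58/41.
At β = 5/7: partial sum = 1.8492 ≥ 1.4146. Cooperation sustainable.

No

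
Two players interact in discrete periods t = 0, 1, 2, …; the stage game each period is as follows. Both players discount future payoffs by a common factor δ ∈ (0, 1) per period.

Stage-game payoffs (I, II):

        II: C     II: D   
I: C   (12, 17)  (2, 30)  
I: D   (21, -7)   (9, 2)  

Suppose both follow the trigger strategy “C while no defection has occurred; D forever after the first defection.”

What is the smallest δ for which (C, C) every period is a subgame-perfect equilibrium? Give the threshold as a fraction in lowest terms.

I's threshold: (21−12)/(21−9) = 3/4.
II's threshold: (30−17)/(30−2) = 13/28.
3/4 > 13/28, so I binds and δ* = 3/4.

3/4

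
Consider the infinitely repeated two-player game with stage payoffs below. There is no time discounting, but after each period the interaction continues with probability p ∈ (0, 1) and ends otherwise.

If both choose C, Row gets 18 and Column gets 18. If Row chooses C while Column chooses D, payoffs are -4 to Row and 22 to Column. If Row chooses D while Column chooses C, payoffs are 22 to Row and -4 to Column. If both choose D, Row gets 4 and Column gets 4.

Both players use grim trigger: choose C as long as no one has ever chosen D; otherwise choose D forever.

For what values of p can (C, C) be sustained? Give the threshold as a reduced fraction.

2/9

Expected cooperation value is 18 + p·18 + p²·18 + … = 18/(1−p); deviation gives 22 + p·4/(1−p).
18 ≥ 22(1−p) + 4p ⇒ 18p ≥ 4 ⇒ p ≥ 4/18 = 2/9.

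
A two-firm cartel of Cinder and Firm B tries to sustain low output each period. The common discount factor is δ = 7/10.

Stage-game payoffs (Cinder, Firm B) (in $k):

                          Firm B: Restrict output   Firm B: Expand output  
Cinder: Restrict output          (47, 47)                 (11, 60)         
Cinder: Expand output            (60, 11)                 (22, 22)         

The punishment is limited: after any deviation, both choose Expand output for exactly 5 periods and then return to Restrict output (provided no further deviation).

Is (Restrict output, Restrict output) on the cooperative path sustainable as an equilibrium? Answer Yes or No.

Comparing payoff streams over the 6 periods until play realigns: cooperate → 47(1+δ+…+δ^5); deviate → 60 + 22(δ+…+δ^5).
Cooperation is sustained iff (47−22)(δ+…+δ^5) ≥ 60−47.
δ+…+δ^5 = 7/10·(1−(7/10)^5)/(1−7/10) = 1.9412, and (60−47)/(47−22) = 0.5200.
1.9412 ≥ 0.5200, so cooperation is sustainable.

Yes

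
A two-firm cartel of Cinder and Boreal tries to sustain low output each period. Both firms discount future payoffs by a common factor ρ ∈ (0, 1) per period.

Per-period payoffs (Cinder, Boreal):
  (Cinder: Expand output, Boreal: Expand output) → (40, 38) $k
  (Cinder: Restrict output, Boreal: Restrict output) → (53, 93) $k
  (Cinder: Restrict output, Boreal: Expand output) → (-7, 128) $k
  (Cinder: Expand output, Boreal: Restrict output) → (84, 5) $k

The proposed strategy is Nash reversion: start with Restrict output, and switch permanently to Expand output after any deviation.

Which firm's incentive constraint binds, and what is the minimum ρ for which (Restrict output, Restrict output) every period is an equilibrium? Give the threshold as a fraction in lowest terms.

Cinder: cooperation gives 53 each period; deviation gives 84 once then 40 forever.
  53/(1−ρ) ≥ 84 + 40ρ/(1−ρ) ⇒ ρ ≥ 31/44.
Boreal: cooperation gives 93 each period; deviation gives 128 once then 38 forever.
  ρ ≥ 35/90 = 7/18.
Both must hold, so the binding constraint is Cinder's: ρ ≥ 31/44.

Cinder; ρ ≥ 31/44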